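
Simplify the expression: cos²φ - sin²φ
cos²φ - sin²φ = cos(2φ) (using Double angle)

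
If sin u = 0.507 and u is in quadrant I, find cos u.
cos u = 0.8619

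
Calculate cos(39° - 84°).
cos(39° - 84°) = cos 39° cos 84° + sin 39° sin 84° = √2/2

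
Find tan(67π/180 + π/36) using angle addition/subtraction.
tan(67π/180 + π/36) = (tan 67π/180 + tan π/36)/(1 - tan 67π/180 tan π/36) = 3.078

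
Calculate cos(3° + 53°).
cos(3° + 53°) = cos 3° cos 53° - sin 3° sin 53° = 0.5592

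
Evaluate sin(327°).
sin(327°) = -0.5446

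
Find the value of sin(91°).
sin(91°) = 0.9998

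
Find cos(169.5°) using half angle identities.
cos(169.5°) = -√((1 + cos 339°)/2) = -0.9833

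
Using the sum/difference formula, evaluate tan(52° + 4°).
tan(52° + 4°) = (tan 52° + tan 4°)/(1 - tan 52° tan 4°) = 1.483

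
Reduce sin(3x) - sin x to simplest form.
sin(3x) - sin x = 2 cos(2x) sin x (using Sum-to-product)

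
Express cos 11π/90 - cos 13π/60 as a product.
cos 11π/90 - cos 13π/60 = -2 sin(61π/360) sin(-17π/360)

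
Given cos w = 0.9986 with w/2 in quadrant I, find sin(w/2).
sin(w/2) = ±√((1 - cos w)/2); positive since w/2 ∈ QI, so sin(w/2) = 0.02646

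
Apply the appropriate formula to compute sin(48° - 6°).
sin(48° - 6°) = sin 48° cos 6° - cos 48° sin 6° = 0.6691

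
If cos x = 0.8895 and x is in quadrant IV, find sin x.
sin x = -0.4569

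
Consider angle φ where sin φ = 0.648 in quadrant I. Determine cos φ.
cos φ = √(1 - sin²φ) = 0.7616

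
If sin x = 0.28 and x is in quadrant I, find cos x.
cos x = 0.96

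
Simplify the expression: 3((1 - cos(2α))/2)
3((1 - cos(2α))/2) = 3(sin²α) (using Power reduction)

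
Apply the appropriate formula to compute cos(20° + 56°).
cos(20° + 56°) = cos 20° cos 56° - sin 20° sin 56° = 0.2419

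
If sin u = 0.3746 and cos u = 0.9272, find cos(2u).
cos(2u) = cos²u - sin²u = 0.7194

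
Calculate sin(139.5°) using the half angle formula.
sin(139.5°) = √((1 - cos 279°)/2) = 0.6494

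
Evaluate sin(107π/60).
sin(107π/60) = -0.6293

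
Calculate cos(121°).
cos(121°) = -0.515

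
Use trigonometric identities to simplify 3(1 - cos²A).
3(1 - cos²A) = 3(sin²A) (using Pythagorean identity)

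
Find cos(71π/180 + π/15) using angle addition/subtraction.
cos(71π/180 + π/15) = cos 71π/180 cos π/15 - sin 71π/180 sin π/15 = 0.1219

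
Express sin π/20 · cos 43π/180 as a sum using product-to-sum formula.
sin π/20 cos 43π/180 = (1/2)[sin(π/20+43π/180) + sin(π/20-43π/180)]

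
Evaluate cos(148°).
cos(148°) = -0.848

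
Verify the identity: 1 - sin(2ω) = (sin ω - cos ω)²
RHS = sin²ω - 2 sin ω cos ω + cos²ω = (sin²ω + cos²ω) - 2 sin ω cos ω = 1 - sin(2ω) = LHS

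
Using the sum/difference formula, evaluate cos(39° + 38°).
cos(39° + 38°) = cos 39° cos 38° - sin 39° sin 38° = 0.225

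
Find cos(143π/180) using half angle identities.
cos(143π/180) = -√((1 + cos 143π/90)/2) = -0.7986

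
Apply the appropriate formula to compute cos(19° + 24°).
cos(19° + 24°) = cos 19° cos 24° - sin 19° sin 24° = 0.7314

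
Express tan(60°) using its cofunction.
tan(60°) = cot(90° - 60°) = cot(30°)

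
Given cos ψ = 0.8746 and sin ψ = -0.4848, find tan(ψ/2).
tan(ψ/2) = sin ψ / (1 + cos ψ) = -0.2586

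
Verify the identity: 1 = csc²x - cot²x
RHS = 1/sin²x - cos²x/sin²x = (1 - cos²x)/sin²x = sin²x/sin²x = 1 = LHS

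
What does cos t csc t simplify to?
cos t csc t = cot t (using Reciprocal + quotient)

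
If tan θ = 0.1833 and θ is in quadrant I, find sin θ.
sin θ = 0.1803 (using tan²θ + 1 = sec²θ)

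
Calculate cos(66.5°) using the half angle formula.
cos(66.5°) = √((1 + cos 133°)/2) = 0.3987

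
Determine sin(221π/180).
sin(221π/180) = -0.6561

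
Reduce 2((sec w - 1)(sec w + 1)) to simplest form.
2((sec w - 1)(sec w + 1)) = 2(tan²w) (using Diff. of squares)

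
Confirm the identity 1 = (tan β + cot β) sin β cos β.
RHS = (sin β/cos β + cos β/sin β) sin β cos β = ((sin²β + cos²β)/(sin β cos β)) · sin β cos β = sin²β + cos²β = 1 = LHS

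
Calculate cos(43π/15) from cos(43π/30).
cos(43π/15) = 1 - 2sin²43π/30 = -0.9135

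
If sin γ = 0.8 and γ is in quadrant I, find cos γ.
cos γ = 0.6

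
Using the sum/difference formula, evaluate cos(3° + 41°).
cos(3° + 41°) = cos 3° cos 41° - sin 3° sin 41° = 0.7193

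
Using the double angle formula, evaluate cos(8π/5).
cos(8π/5) = cos²4π/5 - sin²4π/5 = 0.309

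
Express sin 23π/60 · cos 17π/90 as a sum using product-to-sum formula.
sin 23π/60 cos 17π/90 = (1/2)[sin(23π/60+17π/90) + sin(23π/60-17π/90)]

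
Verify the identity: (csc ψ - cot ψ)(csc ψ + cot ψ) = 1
LHS = csc²ψ - cot²ψ = (1 + cot²ψ) - cot²ψ = 1 = RHS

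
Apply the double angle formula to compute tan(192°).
tan(192°) = 2 tan 96° / (1 - tan²96°) = 0.2126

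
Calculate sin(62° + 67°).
sin(62° + 67°) = sin 62° cos 67° + cos 62° sin 67° = 0.7771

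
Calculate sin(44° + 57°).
sin(44° + 57°) = sin 44° cos 57° + cos 44° sin 57° = 0.9816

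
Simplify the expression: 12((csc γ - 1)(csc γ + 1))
12((csc γ - 1)(csc γ + 1)) = 12(cot²γ) (using Diff. of squares)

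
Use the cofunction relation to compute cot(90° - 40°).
cot(90° - 40°) = tan(40°) = 0.8391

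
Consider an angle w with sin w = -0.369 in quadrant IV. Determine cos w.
cos w = √(1 - sin²w) = 0.9294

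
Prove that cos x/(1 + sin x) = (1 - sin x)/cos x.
RHS = (1 - sin x)(1 + sin x) / (cos x(1 + sin x)) = (1 - sin²x) / (cos x(1 + sin x)) = cos²x / (cos x(1 + sin x)) = cos x/(1 + sin x) = LHS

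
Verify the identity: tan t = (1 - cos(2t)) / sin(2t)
RHS = 2sin²t / (2 sin t cos t) = sin t/cos t = tan t = LHS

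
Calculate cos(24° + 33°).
cos(24° + 33°) = cos 24° cos 33° - sin 24° sin 33° = 0.5446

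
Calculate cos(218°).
cos(218°) = -0.788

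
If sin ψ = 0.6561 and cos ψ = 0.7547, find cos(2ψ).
cos(2ψ) = cos²ψ - sin²ψ = 0.1391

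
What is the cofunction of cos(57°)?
cos(57°) = sin(90° - 57°) = sin(33°)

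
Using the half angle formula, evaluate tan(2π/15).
tan(2π/15) = sin 4π/15 / (1 + cos 4π/15) = 0.4452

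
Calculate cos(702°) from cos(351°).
cos(702°) = cos²351° - sin²351° = 0.9511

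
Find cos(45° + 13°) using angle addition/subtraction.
cos(45° + 13°) = cos 45° cos 13° - sin 45° sin 13° = 0.5299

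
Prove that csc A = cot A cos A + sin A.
RHS = cos²A/sin A + sin A = (cos²A + sin²A)/sin A = 1/sin A = csc A = LHS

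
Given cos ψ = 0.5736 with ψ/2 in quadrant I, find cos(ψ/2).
cos(ψ/2) = ±√((1 + cos ψ)/2); positive since ψ/2 ∈ QI, so cos(ψ/2) = 0.887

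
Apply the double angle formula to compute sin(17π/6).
sin(17π/6) = 2 sin 17π/12 cos 17π/12 = 1/2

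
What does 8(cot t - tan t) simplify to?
8(cot t - tan t) = 8(2 cot(2t)) (using Double angle)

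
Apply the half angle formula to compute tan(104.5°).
tan(104.5°) = sin 209° / (1 + cos 209°) = -3.867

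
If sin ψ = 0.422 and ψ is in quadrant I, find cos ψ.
cos ψ = 0.9066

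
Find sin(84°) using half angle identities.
sin(84°) = √((1 - cos 168°)/2) = 0.9945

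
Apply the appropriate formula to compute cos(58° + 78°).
cos(58° + 78°) = cos 58° cos 78° - sin 58° sin 78° = -0.7193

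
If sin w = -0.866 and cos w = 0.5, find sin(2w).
sin(2w) = 2 sin w cos w = -0.866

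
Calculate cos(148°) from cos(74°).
cos(148°) = cos²74° - sin²74° = -0.848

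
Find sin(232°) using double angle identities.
sin(232°) = 2 sin 116° cos 116° = -0.788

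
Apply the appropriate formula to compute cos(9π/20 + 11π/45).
cos(9π/20 + 11π/45) = cos 9π/20 cos 11π/45 - sin 9π/20 sin 11π/45 = -0.5736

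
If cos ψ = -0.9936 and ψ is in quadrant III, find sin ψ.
sin ψ = -0.113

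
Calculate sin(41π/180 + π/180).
sin(41π/180 + π/180) = sin 41π/180 cos π/180 + cos 41π/180 sin π/180 = 0.6691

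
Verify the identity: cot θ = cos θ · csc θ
RHS = cos θ · (1/sin θ) = cos θ/sin θ = cot θ = LHS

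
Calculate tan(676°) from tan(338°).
tan(676°) = 2 tan 338° / (1 - tan²338°) = -0.9657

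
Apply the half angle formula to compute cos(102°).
cos(102°) = -√((1 + cos 204°)/2) = -0.2079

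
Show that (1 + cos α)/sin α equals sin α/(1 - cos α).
RHS = sin α(1 + cos α) / ((1 - cos α)(1 + cos α)) = sin α(1 + cos α) / (1 - cos²α) = sin α(1 + cos α) / sin²α = (1 + cos α)/sin α = LHS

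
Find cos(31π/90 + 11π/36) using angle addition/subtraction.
cos(31π/90 + 11π/36) = cos 31π/90 cos 11π/36 - sin 31π/90 sin 11π/36 = -0.454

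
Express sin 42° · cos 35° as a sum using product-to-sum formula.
sin 42° cos 35° = (1/2)[sin(42°+35°) + sin(42°-35°)]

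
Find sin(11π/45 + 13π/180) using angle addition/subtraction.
sin(11π/45 + 13π/180) = sin 11π/45 cos 13π/180 + cos 11π/45 sin 13π/180 = 0.8387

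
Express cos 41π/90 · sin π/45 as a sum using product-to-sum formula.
cos 41π/90 sin π/45 = (1/2)[sin(41π/90+π/45) - sin(41π/90-π/45)]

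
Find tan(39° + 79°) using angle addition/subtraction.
tan(39° + 79°) = (tan 39° + tan 79°)/(1 - tan 39° tan 79°) = -1.881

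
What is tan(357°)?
tan(357°) = -0.05241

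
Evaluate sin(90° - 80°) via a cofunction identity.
sin(90° - 80°) = cos(80°) = 0.1736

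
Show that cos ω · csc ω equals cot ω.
LHS = cos ω · (1/sin ω) = cos ω/sin ω = cot ω = RHS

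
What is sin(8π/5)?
sin(8π/5) = -0.9511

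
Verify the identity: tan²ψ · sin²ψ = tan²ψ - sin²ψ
RHS = sin²ψ/cos²ψ - sin²ψ = sin²ψ(1/cos²ψ - 1) = sin²ψ · (1 - cos²ψ)/cos²ψ = sin²ψ · sin²ψ/cos²ψ = sin²ψ · tan²ψ = LHS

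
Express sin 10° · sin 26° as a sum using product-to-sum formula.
sin 10° sin 26° = (1/2)[cos(10°-26°) - cos(10°+26°)]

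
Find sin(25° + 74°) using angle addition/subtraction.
sin(25° + 74°) = sin 25° cos 74° + cos 25° sin 74° = 0.9877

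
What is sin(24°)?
sin(24°) = 0.4067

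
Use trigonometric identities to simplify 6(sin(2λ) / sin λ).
6(sin(2λ) / sin λ) = 6(2 cos λ) (using Double angle)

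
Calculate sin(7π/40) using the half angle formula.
sin(7π/40) = √((1 - cos 7π/20)/2) = 0.5225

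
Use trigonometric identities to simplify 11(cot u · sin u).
11(cot u · sin u) = 11(cos u) (using Quotient identity)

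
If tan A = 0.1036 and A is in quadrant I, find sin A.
sin A = 0.103 (using tan²A + 1 = sec²A)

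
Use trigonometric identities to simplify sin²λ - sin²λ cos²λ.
sin²λ - sin²λ cos²λ = sin⁴λ (using Factoring)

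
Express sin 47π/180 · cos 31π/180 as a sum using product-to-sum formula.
sin 47π/180 cos 31π/180 = (1/2)[sin(47π/180+31π/180) + sin(47π/180-31π/180)]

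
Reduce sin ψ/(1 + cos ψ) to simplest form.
sin ψ/(1 + cos ψ) = tan(ψ/2) (using Half angle)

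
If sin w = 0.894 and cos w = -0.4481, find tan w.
tan w = sin w / cos w = -1.995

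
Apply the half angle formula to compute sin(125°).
sin(125°) = √((1 - cos 250°)/2) = 0.8192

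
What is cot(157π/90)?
cot(157π/90) = -0.9657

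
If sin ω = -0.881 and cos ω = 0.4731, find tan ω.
tan ω = sin ω / cos ω = -1.862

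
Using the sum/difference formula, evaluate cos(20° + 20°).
cos(20° + 20°) = cos 20° cos 20° - sin 20° sin 20° = 0.766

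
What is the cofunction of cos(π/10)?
cos(π/10) = sin(π/2 - π/10) = sin(2π/5)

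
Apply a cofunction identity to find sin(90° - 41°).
sin(90° - 41°) = cos(41°) = 0.7547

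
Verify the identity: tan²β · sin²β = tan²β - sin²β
RHS = sin²β/cos²β - sin²β = sin²β(1/cos²β - 1) = sin²β · (1 - cos²β)/cos²β = sin²β · sin²β/cos²β = sin²β · tan²β = LHS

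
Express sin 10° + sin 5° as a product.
sin 10° + sin 5° = 2 sin(7.5°) cos(2.5°)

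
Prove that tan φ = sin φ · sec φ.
RHS = sin φ · (1/cos φ) = sin φ/cos φ = tan φ = LHS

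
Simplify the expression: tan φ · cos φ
tan φ · cos φ = sin φ (using Quotient identity)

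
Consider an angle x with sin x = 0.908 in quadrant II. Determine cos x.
cos x = ±√(1 - sin²x) = -0.419 (negative in QII)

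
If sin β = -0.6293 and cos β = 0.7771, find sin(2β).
sin(2β) = 2 sin β cos β = -0.9781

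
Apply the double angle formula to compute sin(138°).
sin(138°) = 2 sin 69° cos 69° = 0.6691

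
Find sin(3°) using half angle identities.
sin(3°) = √((1 - cos 6°)/2) = 0.05234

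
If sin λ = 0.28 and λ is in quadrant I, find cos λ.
cos λ = 0.96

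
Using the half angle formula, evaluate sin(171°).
sin(171°) = √((1 - cos 342°)/2) = 0.1564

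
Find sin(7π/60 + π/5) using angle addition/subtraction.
sin(7π/60 + π/5) = sin 7π/60 cos π/5 + cos 7π/60 sin π/5 = 0.8387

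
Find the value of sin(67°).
sin(67°) = 0.9205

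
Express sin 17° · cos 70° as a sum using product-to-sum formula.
sin 17° cos 70° = (1/2)[sin(17°+70°) + sin(17°-70°)]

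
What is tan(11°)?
tan(11°) = 0.1944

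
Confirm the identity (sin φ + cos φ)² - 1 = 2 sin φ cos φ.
LHS = sin²φ + 2 sin φ cos φ + cos²φ - 1 = (sin²φ + cos²φ) + 2 sin φ cos φ - 1 = 1 + 2 sin φ cos φ - 1 = 2 sin φ cos φ = RHS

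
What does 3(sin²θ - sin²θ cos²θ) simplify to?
3(sin²θ - sin²θ cos²θ) = 3(sin⁴θ) (using Factoring)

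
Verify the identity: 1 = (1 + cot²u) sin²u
RHS = csc²u · sin²u = (1/sin²u) · sin²u = 1 = LHS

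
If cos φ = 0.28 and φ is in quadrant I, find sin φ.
sin φ = 0.96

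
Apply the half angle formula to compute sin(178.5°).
sin(178.5°) = √((1 - cos 357°)/2) = 0.02618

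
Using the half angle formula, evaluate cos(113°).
cos(113°) = -√((1 + cos 226°)/2) = -0.3907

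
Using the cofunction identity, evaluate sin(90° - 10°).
sin(90° - 10°) = cos(10°) = 0.9848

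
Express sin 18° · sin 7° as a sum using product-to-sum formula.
sin 18° sin 7° = (1/2)[cos(18°-7°) - cos(18°+7°)]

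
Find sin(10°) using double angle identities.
sin(10°) = 2 sin 5° cos 5° = 0.1736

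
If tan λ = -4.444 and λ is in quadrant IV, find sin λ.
sin λ = -0.9756 (using tan²λ + 1 = sec²λ)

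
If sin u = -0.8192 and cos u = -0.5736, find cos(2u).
cos(2u) = cos²u - sin²u = -0.3421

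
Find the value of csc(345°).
csc(345°) = -3.864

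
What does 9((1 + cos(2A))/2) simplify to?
9((1 + cos(2A))/2) = 9(cos²A) (using Power reduction)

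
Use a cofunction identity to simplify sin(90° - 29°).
sin(90° - 29°) = cos(29°)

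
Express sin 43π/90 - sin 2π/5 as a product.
sin 43π/90 - sin 2π/5 = 2 cos(79π/180) sin(7π/180)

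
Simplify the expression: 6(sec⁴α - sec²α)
6(sec⁴α - sec²α) = 6(tan⁴α + tan²α) (using Pythagorean)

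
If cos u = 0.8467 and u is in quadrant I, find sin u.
sin u = 0.5321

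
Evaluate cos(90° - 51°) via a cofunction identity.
cos(90° - 51°) = sin(51°) = 0.7771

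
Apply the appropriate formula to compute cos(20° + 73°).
cos(20° + 73°) = cos 20° cos 73° - sin 20° sin 73° = -0.05234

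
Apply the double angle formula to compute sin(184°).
sin(184°) = 2 sin 92° cos 92° = -0.06976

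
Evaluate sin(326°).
sin(326°) = -0.5592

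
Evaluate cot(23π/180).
cot(23π/180) = 2.356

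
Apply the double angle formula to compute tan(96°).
tan(96°) = 2 tan 48° / (1 - tan²48°) = -9.514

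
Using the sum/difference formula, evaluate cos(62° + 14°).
cos(62° + 14°) = cos 62° cos 14° - sin 62° sin 14° = 0.2419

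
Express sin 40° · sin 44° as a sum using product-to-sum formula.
sin 40° sin 44° = (1/2)[cos(40°-44°) - cos(40°+44°)]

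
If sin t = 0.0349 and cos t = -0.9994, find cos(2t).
cos(2t) = cos²t - sin²t = 0.9976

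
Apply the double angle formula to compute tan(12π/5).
tan(12π/5) = 2 tan 6π/5 / (1 - tan²6π/5) = 3.078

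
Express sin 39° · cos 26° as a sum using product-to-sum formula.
sin 39° cos 26° = (1/2)[sin(39°+26°) + sin(39°-26°)]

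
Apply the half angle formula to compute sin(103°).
sin(103°) = √((1 - cos 206°)/2) = 0.9744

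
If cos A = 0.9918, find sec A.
sec A = 1/cos A = 1.008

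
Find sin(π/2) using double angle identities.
sin(π/2) = 2 sin π/4 cos π/4 = 1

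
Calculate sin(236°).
sin(236°) = -0.829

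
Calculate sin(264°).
sin(264°) = -0.9945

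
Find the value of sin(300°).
sin(300°) = -√3/2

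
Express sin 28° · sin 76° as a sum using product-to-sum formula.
sin 28° sin 76° = (1/2)[cos(28°-76°) - cos(28°+76°)]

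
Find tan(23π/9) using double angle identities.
tan(23π/9) = 2 tan 23π/18 / (1 - tan²23π/18) = -5.671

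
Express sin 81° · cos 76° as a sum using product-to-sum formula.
sin 81° cos 76° = (1/2)[sin(81°+76°) + sin(81°-76°)]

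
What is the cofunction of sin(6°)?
sin(6°) = cos(90° - 6°) = cos(84°)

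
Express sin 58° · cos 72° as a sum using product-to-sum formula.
sin 58° cos 72° = (1/2)[sin(58°+72°) + sin(58°-72°)]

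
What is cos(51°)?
cos(51°) = 0.6293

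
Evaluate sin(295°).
sin(295°) = -0.9063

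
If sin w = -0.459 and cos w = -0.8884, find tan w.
tan w = sin w / cos w = 0.5167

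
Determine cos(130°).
cos(130°) = -0.6428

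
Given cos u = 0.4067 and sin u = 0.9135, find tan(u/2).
tan(u/2) = sin u / (1 + cos u) = 0.6494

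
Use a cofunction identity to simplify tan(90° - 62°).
tan(90° - 62°) = cot(62°)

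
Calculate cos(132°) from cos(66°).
cos(132°) = cos²66° - sin²66° = -0.6691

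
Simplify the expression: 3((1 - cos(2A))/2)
3((1 - cos(2A))/2) = 3(sin²A) (using Power reduction)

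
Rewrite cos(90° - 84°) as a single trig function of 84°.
cos(90° - 84°) = sin(84°)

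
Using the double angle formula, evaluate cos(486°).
cos(486°) = cos²243° - sin²243° = -0.5878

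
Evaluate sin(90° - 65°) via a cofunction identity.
sin(90° - 65°) = cos(65°) = 0.4226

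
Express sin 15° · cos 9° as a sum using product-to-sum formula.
sin 15° cos 9° = (1/2)[sin(15°+9°) + sin(15°-9°)]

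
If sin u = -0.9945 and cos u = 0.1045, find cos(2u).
cos(2u) = cos²u - sin²u = -0.9781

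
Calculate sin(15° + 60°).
sin(15° + 60°) = sin 15° cos 60° + cos 15° sin 60° = (√6+√2)/4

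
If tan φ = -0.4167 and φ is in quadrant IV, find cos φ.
cos φ = 0.9231 (using tan²φ + 1 = sec²φ)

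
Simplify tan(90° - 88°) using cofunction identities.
tan(90° - 88°) = cot(88°)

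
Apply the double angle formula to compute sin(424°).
sin(424°) = 2 sin 212° cos 212° = 0.8988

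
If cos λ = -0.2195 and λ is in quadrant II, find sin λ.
sin λ = 0.9756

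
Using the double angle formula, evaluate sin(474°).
sin(474°) = 2 sin 237° cos 237° = 0.9135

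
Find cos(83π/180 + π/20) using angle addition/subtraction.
cos(83π/180 + π/20) = cos 83π/180 cos π/20 - sin 83π/180 sin π/20 = -0.0349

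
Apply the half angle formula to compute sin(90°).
sin(90°) = √((1 - cos 180°)/2) = 1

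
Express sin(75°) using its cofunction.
sin(75°) = cos(90° - 75°) = cos(15°)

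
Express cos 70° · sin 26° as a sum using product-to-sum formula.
cos 70° sin 26° = (1/2)[sin(70°+26°) - sin(70°-26°)]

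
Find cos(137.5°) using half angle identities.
cos(137.5°) = -√((1 + cos 275°)/2) = -0.7373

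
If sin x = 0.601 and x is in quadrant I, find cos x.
cos x = 0.7992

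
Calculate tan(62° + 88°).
tan(62° + 88°) = (tan 62° + tan 88°)/(1 - tan 62° tan 88°) = -√3/3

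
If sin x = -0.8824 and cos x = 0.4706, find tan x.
tan x = sin x / cos x = -1.875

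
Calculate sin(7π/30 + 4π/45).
sin(7π/30 + 4π/45) = sin 7π/30 cos 4π/45 + cos 7π/30 sin 4π/45 = 0.848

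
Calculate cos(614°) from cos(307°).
cos(614°) = cos²307° - sin²307° = -0.2756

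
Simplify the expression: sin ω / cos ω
sin ω / cos ω = tan ω (using Quotient identity)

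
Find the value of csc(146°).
csc(146°) = 1.788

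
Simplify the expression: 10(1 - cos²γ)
10(1 - cos²γ) = 10(sin²γ) (using Pythagorean identity)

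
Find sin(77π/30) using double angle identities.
sin(77π/30) = 2 sin 77π/60 cos 77π/60 = 0.9781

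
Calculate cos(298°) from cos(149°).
cos(298°) = cos²149° - sin²149° = 0.4695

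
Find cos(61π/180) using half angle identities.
cos(61π/180) = √((1 + cos 61π/90)/2) = 0.4848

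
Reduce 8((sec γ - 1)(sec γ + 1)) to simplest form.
8((sec γ - 1)(sec γ + 1)) = 8(tan²γ) (using Diff. of squares)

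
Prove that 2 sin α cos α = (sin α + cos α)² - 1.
RHS = sin²α + 2 sin α cos α + cos²α - 1 = (sin²α + cos²α) + 2 sin α cos α - 1 = 1 + 2 sin α cos α - 1 = 2 sin α cos α = LHS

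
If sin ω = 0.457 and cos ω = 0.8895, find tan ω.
tan ω = sin ω / cos ω = 0.5138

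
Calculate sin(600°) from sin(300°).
sin(600°) = 2 sin 300° cos 300° = -√3/2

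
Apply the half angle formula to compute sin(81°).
sin(81°) = √((1 - cos 162°)/2) = 0.9877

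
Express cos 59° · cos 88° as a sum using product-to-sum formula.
cos 59° cos 88° = (1/2)[cos(59°-88°) + cos(59°+88°)]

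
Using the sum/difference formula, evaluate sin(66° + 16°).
sin(66° + 16°) = sin 66° cos 16° + cos 66° sin 16° = 0.9903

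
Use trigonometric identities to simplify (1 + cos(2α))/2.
(1 + cos(2α))/2 = cos²α (using Power reduction)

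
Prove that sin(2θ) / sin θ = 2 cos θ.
LHS = 2 sin θ cos θ / sin θ = 2 cos θ = RHS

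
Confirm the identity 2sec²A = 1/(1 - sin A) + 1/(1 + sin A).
RHS = [(1 + sin A) + (1 - sin A)] / [(1 - sin A)(1 + sin A)] = 2/(1 - sin²A) = 2/cos²A = 2sec²A = LHS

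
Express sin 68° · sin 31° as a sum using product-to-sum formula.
sin 68° sin 31° = (1/2)[cos(68°-31°) - cos(68°+31°)]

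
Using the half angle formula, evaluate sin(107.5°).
sin(107.5°) = √((1 - cos 215°)/2) = 0.9537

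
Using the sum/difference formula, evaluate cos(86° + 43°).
cos(86° + 43°) = cos 86° cos 43° - sin 86° sin 43° = -0.6293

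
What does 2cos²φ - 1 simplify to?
2cos²φ - 1 = cos(2φ) (using Double angle)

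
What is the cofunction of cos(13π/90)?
cos(13π/90) = sin(π/2 - 13π/90) = sin(16π/45)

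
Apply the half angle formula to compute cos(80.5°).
cos(80.5°) = √((1 + cos 161°)/2) = 0.165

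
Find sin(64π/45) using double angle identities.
sin(64π/45) = 2 sin 32π/45 cos 32π/45 = -0.9703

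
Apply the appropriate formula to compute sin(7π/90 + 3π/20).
sin(7π/90 + 3π/20) = sin 7π/90 cos 3π/20 + cos 7π/90 sin 3π/20 = 0.6561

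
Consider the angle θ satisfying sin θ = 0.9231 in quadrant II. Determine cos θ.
cos θ = ±√(1 - sin²θ) = -0.3846 (negative in QII)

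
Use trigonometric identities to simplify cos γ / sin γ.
cos γ / sin γ = cot γ (using Quotient identity)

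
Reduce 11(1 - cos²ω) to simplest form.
11(1 - cos²ω) = 11(sin²ω) (using Pythagorean identity)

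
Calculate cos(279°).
cos(279°) = 0.1564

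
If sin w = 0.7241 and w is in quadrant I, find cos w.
cos w = 0.6897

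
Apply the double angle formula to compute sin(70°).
sin(70°) = 2 sin 35° cos 35° = 0.9397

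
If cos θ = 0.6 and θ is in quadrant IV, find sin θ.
sin θ = -0.8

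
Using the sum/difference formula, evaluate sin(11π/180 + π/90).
sin(11π/180 + π/90) = sin 11π/180 cos π/90 + cos 11π/180 sin π/90 = 0.225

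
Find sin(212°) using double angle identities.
sin(212°) = 2 sin 106° cos 106° = -0.5299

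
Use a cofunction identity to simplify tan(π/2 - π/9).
tan(π/2 - π/9) = cot(π/9)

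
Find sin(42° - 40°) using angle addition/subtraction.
sin(42° - 40°) = sin 42° cos 40° - cos 42° sin 40° = 0.0349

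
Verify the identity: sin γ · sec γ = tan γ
LHS = sin γ · (1/cos γ) = sin γ/cos γ = tan γ = RHS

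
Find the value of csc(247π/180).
csc(247π/180) = -1.086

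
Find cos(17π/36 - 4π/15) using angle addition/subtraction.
cos(17π/36 - 4π/15) = cos 17π/36 cos 4π/15 + sin 17π/36 sin 4π/15 = 0.7986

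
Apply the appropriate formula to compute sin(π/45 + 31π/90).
sin(π/45 + 31π/90) = sin π/45 cos 31π/90 + cos π/45 sin 31π/90 = 0.9135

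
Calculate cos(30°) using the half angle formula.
cos(30°) = √((1 + cos 60°)/2) = √3/2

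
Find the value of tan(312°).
tan(312°) = -1.111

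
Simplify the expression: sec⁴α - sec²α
sec⁴α - sec²α = tan⁴α + tan²α (using Pythagorean)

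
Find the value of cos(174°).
cos(174°) = -0.9945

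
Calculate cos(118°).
cos(118°) = -0.4695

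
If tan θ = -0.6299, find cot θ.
cot θ = 1/tan θ = -1.588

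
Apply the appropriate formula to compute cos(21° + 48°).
cos(21° + 48°) = cos 21° cos 48° - sin 21° sin 48° = 0.3584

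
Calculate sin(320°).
sin(320°) = -0.6428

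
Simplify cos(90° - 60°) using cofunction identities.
cos(90° - 60°) = sin(60°)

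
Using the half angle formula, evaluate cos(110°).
cos(110°) = -√((1 + cos 220°)/2) = -0.342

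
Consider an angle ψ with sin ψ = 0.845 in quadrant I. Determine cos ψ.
cos ψ = √(1 - sin²ψ) = 0.5348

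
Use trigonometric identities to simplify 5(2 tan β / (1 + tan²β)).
5(2 tan β / (1 + tan²β)) = 5(sin(2β)) (using Double angle)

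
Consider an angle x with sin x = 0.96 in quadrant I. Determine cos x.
cos x = √(1 - sin²x) = 0.28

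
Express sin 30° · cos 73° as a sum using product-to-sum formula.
sin 30° cos 73° = (1/2)[sin(30°+73°) + sin(30°-73°)]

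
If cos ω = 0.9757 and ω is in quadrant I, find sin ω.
sin ω = 0.2191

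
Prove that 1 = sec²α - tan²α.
RHS = 1/cos²α - sin²α/cos²α = (1 - sin²α)/cos²α = cos²α/cos²α = 1 = LHS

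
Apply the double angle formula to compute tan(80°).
tan(80°) = 2 tan 40° / (1 - tan²40°) = 5.671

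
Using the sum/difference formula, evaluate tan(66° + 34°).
tan(66° + 34°) = (tan 66° + tan 34°)/(1 - tan 66° tan 34°) = -5.671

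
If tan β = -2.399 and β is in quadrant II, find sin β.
sin β = 0.923 (using tan²β + 1 = sec²β)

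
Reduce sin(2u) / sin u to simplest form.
sin(2u) / sin u = 2 cos u (using Double angle)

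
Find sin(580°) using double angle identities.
sin(580°) = 2 sin 290° cos 290° = -0.6428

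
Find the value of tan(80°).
tan(80°) = 5.671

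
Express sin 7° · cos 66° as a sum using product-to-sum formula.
sin 7° cos 66° = (1/2)[sin(7°+66°) + sin(7°-66°)]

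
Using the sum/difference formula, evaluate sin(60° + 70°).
sin(60° + 70°) = sin 60° cos 70° + cos 60° sin 70° = 0.766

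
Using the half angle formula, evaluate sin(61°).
sin(61°) = √((1 - cos 122°)/2) = 0.8746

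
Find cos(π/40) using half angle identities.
cos(π/40) = √((1 + cos π/20)/2) = 0.9969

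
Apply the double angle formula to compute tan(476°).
tan(476°) = 2 tan 238° / (1 - tan²238°) = -2.05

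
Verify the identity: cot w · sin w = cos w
LHS = (cos w/sin w) · sin w = cos w = RHS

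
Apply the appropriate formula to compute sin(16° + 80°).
sin(16° + 80°) = sin 16° cos 80° + cos 16° sin 80° = 0.9945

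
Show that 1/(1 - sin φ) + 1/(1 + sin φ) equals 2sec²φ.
LHS = [(1 + sin φ) + (1 - sin φ)] / [(1 - sin φ)(1 + sin φ)] = 2/(1 - sin²φ) = 2/cos²φ = 2sec²φ = RHS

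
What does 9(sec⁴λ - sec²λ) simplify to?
9(sec⁴λ - sec²λ) = 9(tan⁴λ + tan²λ) (using Pythagorean)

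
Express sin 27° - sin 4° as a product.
sin 27° - sin 4° = 2 cos(15.5°) sin(11.5°)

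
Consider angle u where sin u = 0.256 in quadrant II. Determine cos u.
cos u = ±√(1 - sin²u) = -0.9667 (negative in QII)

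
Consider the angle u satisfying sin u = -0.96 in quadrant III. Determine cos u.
cos u = ±√(1 - sin²u) = -0.28 (negative in QIII)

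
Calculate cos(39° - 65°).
cos(39° - 65°) = cos 39° cos 65° + sin 39° sin 65° = 0.8988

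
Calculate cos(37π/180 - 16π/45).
cos(37π/180 - 16π/45) = cos 37π/180 cos 16π/45 + sin 37π/180 sin 16π/45 = 0.891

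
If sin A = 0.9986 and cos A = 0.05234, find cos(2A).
cos(2A) = cos²A - sin²A = -0.9945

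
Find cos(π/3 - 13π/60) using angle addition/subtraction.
cos(π/3 - 13π/60) = cos π/3 cos 13π/60 + sin π/3 sin 13π/60 = 0.9336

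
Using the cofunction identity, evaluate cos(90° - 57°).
cos(90° - 57°) = sin(57°) = 0.8387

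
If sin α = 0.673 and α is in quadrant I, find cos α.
cos α = 0.7396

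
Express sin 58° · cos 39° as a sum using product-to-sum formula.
sin 58° cos 39° = (1/2)[sin(58°+39°) + sin(58°-39°)]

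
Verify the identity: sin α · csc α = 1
LHS = sin α · (1/sin α) = 1 = RHS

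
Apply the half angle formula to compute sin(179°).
sin(179°) = √((1 - cos 358°)/2) = 0.01745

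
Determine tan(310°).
tan(310°) = -1.192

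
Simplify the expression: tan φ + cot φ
tan φ + cot φ = sec φ csc φ (using Quotient identities)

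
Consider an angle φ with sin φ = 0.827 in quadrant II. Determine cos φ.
cos φ = ±√(1 - sin²φ) = -0.5622 (negative in QII)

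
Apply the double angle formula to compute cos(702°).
cos(702°) = cos²351° - sin²351° = 0.9511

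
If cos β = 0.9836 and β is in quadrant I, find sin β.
sin β = 0.1804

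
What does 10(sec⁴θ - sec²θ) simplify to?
10(sec⁴θ - sec²θ) = 10(tan⁴θ + tan²θ) (using Pythagorean)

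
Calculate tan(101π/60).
tan(101π/60) = -1.54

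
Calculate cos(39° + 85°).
cos(39° + 85°) = cos 39° cos 85° - sin 39° sin 85° = -0.5592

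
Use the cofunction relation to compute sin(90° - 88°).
sin(90° - 88°) = cos(88°) = 0.0349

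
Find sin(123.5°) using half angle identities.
sin(123.5°) = √((1 - cos 247°)/2) = 0.8339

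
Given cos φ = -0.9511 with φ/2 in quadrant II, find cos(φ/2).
cos(φ/2) = ±√((1 + cos φ)/2); negative since φ/2 ∈ QII, so cos(φ/2) = -0.1564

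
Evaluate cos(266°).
cos(266°) = -0.06976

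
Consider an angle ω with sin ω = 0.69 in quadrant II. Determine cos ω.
cos ω = ±√(1 - sin²ω) = -0.7238 (negative in QII)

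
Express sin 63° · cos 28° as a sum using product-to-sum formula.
sin 63° cos 28° = (1/2)[sin(63°+28°) + sin(63°-28°)]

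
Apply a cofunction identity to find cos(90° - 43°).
cos(90° - 43°) = sin(43°) = 0.682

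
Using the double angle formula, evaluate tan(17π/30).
tan(17π/30) = 2 tan 17π/60 / (1 - tan²17π/60) = -4.705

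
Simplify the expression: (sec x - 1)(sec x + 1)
(sec x - 1)(sec x + 1) = tan²x (using Diff. of squares)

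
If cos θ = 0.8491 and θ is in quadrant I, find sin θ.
sin θ = 0.5282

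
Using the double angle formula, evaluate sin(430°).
sin(430°) = 2 sin 215° cos 215° = 0.9397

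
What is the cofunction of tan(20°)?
tan(20°) = cot(90° - 20°) = cot(70°)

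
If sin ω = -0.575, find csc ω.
csc ω = 1/sin ω = -1.739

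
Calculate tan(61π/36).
tan(61π/36) = -1.428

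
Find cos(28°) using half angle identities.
cos(28°) = √((1 + cos 56°)/2) = 0.8829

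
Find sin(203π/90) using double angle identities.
sin(203π/90) = 2 sin 203π/180 cos 203π/180 = 0.7193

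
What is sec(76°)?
sec(76°) = 4.134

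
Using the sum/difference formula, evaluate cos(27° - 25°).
cos(27° - 25°) = cos 27° cos 25° + sin 27° sin 25° = 0.9994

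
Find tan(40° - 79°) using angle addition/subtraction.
tan(40° - 79°) = (tan 40° - tan 79°)/(1 + tan 40° tan 79°) = -0.8098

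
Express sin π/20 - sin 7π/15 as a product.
sin π/20 - sin 7π/15 = 2 cos(31π/120) sin(-5π/24)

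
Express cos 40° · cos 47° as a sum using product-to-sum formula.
cos 40° cos 47° = (1/2)[cos(40°-47°) + cos(40°+47°)]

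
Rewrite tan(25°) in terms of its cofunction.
tan(25°) = cot(90° - 25°) = cot(65°)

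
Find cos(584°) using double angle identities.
cos(584°) = cos²292° - sin²292° = -0.7193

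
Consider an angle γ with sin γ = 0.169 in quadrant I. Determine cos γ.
cos γ = √(1 - sin²γ) = 0.9856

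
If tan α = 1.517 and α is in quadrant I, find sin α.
sin α = 0.8349 (using tan²α + 1 = sec²α)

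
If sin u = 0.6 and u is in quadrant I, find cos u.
cos u = 0.8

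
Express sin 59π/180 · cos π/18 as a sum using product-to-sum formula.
sin 59π/180 cos π/18 = (1/2)[sin(59π/180+π/18) + sin(59π/180-π/18)]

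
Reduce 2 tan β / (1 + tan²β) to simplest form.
2 tan β / (1 + tan²β) = sin(2β) (using Double angle)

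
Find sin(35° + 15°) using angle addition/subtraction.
sin(35° + 15°) = sin 35° cos 15° + cos 35° sin 15° = 0.766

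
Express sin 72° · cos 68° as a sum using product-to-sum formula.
sin 72° cos 68° = (1/2)[sin(72°+68°) + sin(72°-68°)]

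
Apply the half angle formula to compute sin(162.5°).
sin(162.5°) = √((1 - cos 325°)/2) = 0.3007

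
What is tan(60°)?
tan(60°) = √3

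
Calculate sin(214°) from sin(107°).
sin(214°) = 2 sin 107° cos 107° = -0.5592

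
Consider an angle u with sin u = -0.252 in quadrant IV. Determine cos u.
cos u = √(1 - sin²u) = 0.9677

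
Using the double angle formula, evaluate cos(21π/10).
cos(21π/10) = cos²21π/20 - sin²21π/20 = 0.9511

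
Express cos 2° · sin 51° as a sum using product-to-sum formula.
cos 2° sin 51° = (1/2)[sin(2°+51°) - sin(2°-51°)]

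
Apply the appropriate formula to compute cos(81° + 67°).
cos(81° + 67°) = cos 81° cos 67° - sin 81° sin 67° = -0.848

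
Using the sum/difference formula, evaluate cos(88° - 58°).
cos(88° - 58°) = cos 88° cos 58° + sin 88° sin 58° = √3/2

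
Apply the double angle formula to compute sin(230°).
sin(230°) = 2 sin 115° cos 115° = -0.766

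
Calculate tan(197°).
tan(197°) = 0.3057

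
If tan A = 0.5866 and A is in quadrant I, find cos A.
cos A = 0.8626 (using tan²A + 1 = sec²A)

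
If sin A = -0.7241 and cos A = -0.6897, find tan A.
tan A = sin A / cos A = 1.05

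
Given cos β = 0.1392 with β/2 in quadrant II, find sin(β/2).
sin(β/2) = ±√((1 - cos β)/2); positive since β/2 ∈ QII, so sin(β/2) = 0.656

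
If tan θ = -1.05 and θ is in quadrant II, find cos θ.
cos θ = -0.6897 (using tan²θ + 1 = sec²θ)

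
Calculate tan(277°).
tan(277°) = -8.144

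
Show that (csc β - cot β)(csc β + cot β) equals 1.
LHS = csc²β - cot²β = (1 + cot²β) - cot²β = 1 = RHS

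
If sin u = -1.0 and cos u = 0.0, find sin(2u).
sin(2u) = 2 sin u cos u = 0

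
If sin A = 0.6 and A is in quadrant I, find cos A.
cos A = 0.8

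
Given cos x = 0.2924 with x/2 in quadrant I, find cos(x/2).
cos(x/2) = ±√((1 + cos x)/2); positive since x/2 ∈ QI, so cos(x/2) = 0.8039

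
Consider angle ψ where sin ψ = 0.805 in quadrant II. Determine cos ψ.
cos ψ = ±√(1 - sin²ψ) = -0.5933 (negative in QII)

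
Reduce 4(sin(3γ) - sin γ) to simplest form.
4(sin(3γ) - sin γ) = 4(2 cos(2γ) sin γ) (using Sum-to-product)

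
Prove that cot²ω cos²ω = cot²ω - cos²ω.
RHS = cos²ω/sin²ω - cos²ω = cos²ω(1/sin²ω - 1) = cos²ω · (1 - sin²ω)/sin²ω = cos²ω · cos²ω/sin²ω = cos²ω · cot²ω = LHS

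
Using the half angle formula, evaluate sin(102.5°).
sin(102.5°) = √((1 - cos 205°)/2) = 0.9763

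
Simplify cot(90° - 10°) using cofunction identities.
cot(90° - 10°) = tan(10°)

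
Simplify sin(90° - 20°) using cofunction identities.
sin(90° - 20°) = cos(20°)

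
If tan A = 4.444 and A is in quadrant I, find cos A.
cos A = 0.2195 (using tan²A + 1 = sec²A)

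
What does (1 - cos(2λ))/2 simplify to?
(1 - cos(2λ))/2 = sin²λ (using Power reduction)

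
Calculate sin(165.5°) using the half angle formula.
sin(165.5°) = √((1 - cos 331°)/2) = 0.2504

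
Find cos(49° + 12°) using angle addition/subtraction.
cos(49° + 12°) = cos 49° cos 12° - sin 49° sin 12° = 0.4848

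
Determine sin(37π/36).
sin(37π/36) = -0.08716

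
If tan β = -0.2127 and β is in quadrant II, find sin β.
sin β = 0.208 (using tan²β + 1 = sec²β)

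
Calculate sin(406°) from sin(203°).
sin(406°) = 2 sin 203° cos 203° = 0.7193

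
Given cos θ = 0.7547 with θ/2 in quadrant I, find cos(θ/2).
cos(θ/2) = ±√((1 + cos θ)/2); positive since θ/2 ∈ QI, so cos(θ/2) = 0.9367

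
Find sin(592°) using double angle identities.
sin(592°) = 2 sin 296° cos 296° = -0.788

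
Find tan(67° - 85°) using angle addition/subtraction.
tan(67° - 85°) = (tan 67° - tan 85°)/(1 + tan 67° tan 85°) = -0.3249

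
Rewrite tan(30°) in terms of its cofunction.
tan(30°) = cot(90° - 30°) = cot(60°)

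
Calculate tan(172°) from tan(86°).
tan(172°) = 2 tan 86° / (1 - tan²86°) = -0.1405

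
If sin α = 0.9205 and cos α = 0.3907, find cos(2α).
cos(2α) = cos²α - sin²α = -0.6947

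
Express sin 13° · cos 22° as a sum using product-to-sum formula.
sin 13° cos 22° = (1/2)[sin(13°+22°) + sin(13°-22°)]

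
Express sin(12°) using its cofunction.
sin(12°) = cos(90° - 12°) = cos(78°)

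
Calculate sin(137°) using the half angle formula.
sin(137°) = √((1 - cos 274°)/2) = 0.682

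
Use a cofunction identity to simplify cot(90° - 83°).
cot(90° - 83°) = tan(83°)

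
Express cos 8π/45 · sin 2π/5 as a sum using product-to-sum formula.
cos 8π/45 sin 2π/5 = (1/2)[sin(8π/45+2π/5) - sin(8π/45-2π/5)]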